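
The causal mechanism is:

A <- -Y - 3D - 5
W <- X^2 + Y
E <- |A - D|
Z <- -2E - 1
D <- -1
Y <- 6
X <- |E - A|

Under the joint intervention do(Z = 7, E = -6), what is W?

Setting Z = 7, E = -6 by intervention discards those variables' equations.
A = -Y - 3D - 5  [with Y=6, D=-1]  = -8
X = |E - A|  [with E=-6, A=-8]  = 2
W = X^2 + Y  [with X=2, Y=6]  = 10

10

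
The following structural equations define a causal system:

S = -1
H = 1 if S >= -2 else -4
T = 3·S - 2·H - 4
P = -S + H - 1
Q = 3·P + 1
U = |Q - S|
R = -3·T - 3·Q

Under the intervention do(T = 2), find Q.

do(T=2) replaces the equation T = 3·S - 2·H - 4 with the constant T = 2.
Q is not downstream of the intervention, so its value is determined by the original equations.
H = 1 if S >= -2 else -4  [with S=-1]  = 1
P = -S + H - 1  [with S=-1, H=1]  = 1
Q = 3·P + 1  [with P=1]  = 4

4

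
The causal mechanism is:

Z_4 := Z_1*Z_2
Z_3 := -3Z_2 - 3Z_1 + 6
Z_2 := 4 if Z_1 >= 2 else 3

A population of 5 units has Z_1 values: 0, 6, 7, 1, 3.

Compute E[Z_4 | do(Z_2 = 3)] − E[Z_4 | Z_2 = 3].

do(Z_2=3) breaks Z_2's dependence on Z_1. With Z_2=3 fixed, Z_4 across the units is 0, 18, 21, 3, 9, mean 10.2.
Observing Z_2=3 restricts to units where Z_2's equation naturally yields 3: Z_1 ∈ {0, 1}. In that subpopulation Z_4 = 0, 3, mean 1.5.
Difference = 10.2 − 1.5 = 8.7.

8.7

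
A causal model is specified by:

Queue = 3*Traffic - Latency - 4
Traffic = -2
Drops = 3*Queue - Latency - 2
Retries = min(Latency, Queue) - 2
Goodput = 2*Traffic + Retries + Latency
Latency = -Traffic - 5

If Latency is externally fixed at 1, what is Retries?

do(Latency=1) replaces the equation Latency = -Traffic - 5 with the constant Latency = 1.
Queue = 3*Traffic - Latency - 4  [with Traffic=-2, Latency=1]  = -11
Retries = min(Latency, Queue) - 2  [with Latency=1, Queue=-11]  = -13

-13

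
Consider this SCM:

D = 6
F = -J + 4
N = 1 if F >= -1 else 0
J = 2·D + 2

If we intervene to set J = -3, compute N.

1

Under do(J=-3), the mechanism J = 2·D + 2 is discarded; J is fixed at -3.
F = -J + 4  [with J=-3]  = 7
N = 1 if F >= -1 else 0  [with F=7]  = 1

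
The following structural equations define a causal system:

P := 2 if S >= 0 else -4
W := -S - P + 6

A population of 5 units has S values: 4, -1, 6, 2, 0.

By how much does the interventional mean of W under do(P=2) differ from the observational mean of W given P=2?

0.8

Every unit gets P=2 under the intervention. W values become 0, 5, -2, 2, 4; E[W|do(P=2)] = 1.8.
Observing P=2 restricts to units where P's equation naturally yields 2: S ∈ {4, 6, 2, 0}. In that subpopulation W = 0, -2, 2, 4, mean 1.
Difference = 1.8 − 1 = 0.8.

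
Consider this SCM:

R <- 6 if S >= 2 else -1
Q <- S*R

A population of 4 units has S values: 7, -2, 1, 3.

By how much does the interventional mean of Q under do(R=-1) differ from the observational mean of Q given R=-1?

The intervention sets R=-1 in all 4 units regardless of S. Recomputing Q per unit gives -7, 2, -1, -3; average -2.25.
E[Q|R=-1] averages over only the 2 units with R=-1 (S = -2, 1): Q = 2, -1, mean 0.5.
Difference = -2.25 − 0.5 = -2.75.

-2.75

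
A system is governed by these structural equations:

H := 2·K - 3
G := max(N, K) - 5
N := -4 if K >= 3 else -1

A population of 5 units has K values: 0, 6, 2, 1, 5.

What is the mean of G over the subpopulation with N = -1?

E[G|N=-1] averages over only the 3 units with N=-1 (K = 0, 2, 1): G = -5, -3, -4, mean -4.

-4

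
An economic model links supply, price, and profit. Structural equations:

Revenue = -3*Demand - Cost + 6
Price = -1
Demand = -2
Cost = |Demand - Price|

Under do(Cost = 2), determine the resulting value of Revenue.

The intervention breaks the incoming arrows to Cost: Cost = |Demand - Price| no longer applies, and Cost = 2.
Revenue = -3*Demand - Cost + 6  [with Demand=-2, Cost=2]  = 10

10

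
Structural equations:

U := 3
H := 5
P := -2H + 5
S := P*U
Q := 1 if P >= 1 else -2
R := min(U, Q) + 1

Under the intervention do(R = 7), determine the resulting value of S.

-15

do(R=7) replaces the equation R := min(U, Q) + 1 with the constant R = 7.
No directed path runs from R to S, so S keeps its natural value.
P = -2H + 5  [with H=5]  = -5
S = P*U  [with P=-5, U=3]  = -15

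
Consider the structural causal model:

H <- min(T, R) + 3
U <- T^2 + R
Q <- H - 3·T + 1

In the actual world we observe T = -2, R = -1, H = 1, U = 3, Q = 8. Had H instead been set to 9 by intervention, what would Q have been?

do(H=9) replaces the equation H <- min(T, R) + 3 with the constant H = 9.
Q = H - 3·T + 1  [with H=9, T=-2]  = 16

16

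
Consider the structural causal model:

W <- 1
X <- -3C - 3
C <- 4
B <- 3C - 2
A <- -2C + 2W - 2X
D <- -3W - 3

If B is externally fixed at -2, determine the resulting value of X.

The intervention breaks the incoming arrows to B: B <- 3C - 2 no longer applies, and B = -2.
X is not downstream of the intervention, so its value is determined by the original equations.
X = -3C - 3  [with C=4]  = -15

-15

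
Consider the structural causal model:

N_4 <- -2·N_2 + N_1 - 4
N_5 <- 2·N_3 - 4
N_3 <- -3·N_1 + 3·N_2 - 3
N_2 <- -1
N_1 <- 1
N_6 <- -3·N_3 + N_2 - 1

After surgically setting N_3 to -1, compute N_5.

do(N_3=-1) replaces the equation N_3 <- -3·N_1 + 3·N_2 - 3 with the constant N_3 = -1.
N_5 = 2·N_3 - 4  [with N_3=-1]  = -6

-6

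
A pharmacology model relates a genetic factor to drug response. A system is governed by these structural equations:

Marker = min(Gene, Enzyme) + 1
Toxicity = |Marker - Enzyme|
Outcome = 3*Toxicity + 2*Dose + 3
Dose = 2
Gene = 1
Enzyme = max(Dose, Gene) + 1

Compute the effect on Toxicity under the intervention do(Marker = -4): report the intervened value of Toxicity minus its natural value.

Intervening sets Marker = -4 and removes its equation (Marker = min(Gene, Enzyme) + 1).
Enzyme = max(Dose, Gene) + 1  [with Dose=2, Gene=1]  = 3
Toxicity = |Marker - Enzyme|  [with Marker=-4, Enzyme=3]  = 7
Without intervention: Enzyme = max(Dose, Gene) + 1  [with Dose=2, Gene=1]  = 3; Marker = min(Gene, Enzyme) + 1  [with Gene=1, Enzyme=3]  = 2; Toxicity = |Marker - Enzyme|  [with Marker=2, Enzyme=3]  = 1.
Change = 7 − 1 = 6.

6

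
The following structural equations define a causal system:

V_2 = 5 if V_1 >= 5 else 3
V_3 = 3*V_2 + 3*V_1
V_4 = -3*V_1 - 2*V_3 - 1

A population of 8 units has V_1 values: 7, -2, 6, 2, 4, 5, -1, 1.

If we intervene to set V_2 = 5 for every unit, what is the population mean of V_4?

-55.75

Under do(V_2=5), V_2's equation is replaced by V_2=5 for every unit. Per-unit V_4: -94, -13, -85, -49, -67, -76, -22, -40. Mean = -55.75.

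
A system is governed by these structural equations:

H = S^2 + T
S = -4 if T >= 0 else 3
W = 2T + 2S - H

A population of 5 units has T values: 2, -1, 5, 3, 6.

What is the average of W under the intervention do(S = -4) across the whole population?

Under do(S=-4), S's equation is replaced by S=-4 for every unit. Per-unit W: -22, -25, -19, -21, -18. Mean = -21.

-21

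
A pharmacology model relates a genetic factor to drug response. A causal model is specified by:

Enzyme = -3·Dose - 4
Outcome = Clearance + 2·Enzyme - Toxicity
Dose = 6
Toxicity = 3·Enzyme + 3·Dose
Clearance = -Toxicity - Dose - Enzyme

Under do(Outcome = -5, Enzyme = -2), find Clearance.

Setting Outcome = -5, Enzyme = -2 by intervention discards those variables' equations.
Toxicity = 3·Enzyme + 3·Dose  [with Enzyme=-2, Dose=6]  = 12
Clearance = -Toxicity - Dose - Enzyme  [with Toxicity=12, Dose=6, Enzyme=-2]  = -16

-16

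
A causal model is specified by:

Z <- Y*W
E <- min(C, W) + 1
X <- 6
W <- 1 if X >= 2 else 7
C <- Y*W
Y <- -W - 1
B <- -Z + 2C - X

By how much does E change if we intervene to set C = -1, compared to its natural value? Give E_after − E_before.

Intervening sets C = -1 and removes its equation (C <- Y*W).
W = 1 if X >= 2 else 7  [with X=6]  = 1
E = min(C, W) + 1  [with C=-1, W=1]  = 0
Without intervention: W = 1 if X >= 2 else 7  [with X=6]  = 1; Y = -W - 1  [with W=1]  = -2; C = Y*W  [with Y=-2, W=1]  = -2; E = min(C, W) + 1  [with C=-2, W=1]  = -1.
Change = 0 − (-1) = 1.

1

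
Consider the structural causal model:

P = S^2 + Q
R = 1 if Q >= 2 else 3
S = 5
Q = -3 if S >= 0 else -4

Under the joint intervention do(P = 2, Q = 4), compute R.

The joint intervention fixes P = 2, Q = 4, removing each variable's own equation.
R = 1 if Q >= 2 else 3  [with Q=4]  = 1

1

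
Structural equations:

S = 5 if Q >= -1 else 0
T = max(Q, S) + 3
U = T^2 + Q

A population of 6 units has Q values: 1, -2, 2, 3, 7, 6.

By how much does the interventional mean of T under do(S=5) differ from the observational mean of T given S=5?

The intervention sets S=5 in all 6 units regardless of Q. Recomputing T per unit gives 8, 8, 8, 8, 10, 9; average 8.5.
Observing S=5 restricts to units where S's equation naturally yields 5: Q ∈ {1, 2, 3, 7, 6}. In that subpopulation T = 8, 8, 8, 10, 9, mean 8.6.
Difference = 8.5 − 8.6 = -0.1.

-0.1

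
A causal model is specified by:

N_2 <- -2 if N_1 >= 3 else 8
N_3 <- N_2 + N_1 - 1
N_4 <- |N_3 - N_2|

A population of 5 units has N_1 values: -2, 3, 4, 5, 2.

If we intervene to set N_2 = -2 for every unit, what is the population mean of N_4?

Every unit gets N_2=-2 under the intervention. N_4 values become 3, 2, 3, 4, 1; E[N_4|do(N_2=-2)] = 2.6.

2.6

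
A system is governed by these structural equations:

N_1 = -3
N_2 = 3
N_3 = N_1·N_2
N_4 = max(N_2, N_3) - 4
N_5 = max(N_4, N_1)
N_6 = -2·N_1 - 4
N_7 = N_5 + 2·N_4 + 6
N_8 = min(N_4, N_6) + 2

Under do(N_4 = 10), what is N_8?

do(N_4=10) replaces the equation N_4 = max(N_2, N_3) - 4 with the constant N_4 = 10.
N_6 = -2·N_1 - 4  [with N_1=-3]  = 2
N_8 = min(N_4, N_6) + 2  [with N_4=10, N_6=2]  = 4

4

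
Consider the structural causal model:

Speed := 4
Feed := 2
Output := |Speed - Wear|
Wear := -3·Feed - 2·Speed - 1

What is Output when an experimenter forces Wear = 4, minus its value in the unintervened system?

-19

The intervention breaks the incoming arrows to Wear: Wear := -3·Feed - 2·Speed - 1 no longer applies, and Wear = 4.
Output = |Speed - Wear|  [with Speed=4, Wear=4]  = 0
Without intervention: Wear = -3·Feed - 2·Speed - 1  [with Feed=2, Speed=4]  = -15; Output = |Speed - Wear|  [with Speed=4, Wear=-15]  = 19.
Change = 0 − 19 = -19.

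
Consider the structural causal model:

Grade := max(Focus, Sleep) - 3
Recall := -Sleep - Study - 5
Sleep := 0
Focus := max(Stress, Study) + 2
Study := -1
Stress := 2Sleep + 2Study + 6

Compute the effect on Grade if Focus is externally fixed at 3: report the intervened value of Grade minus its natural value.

-3

Under do(Focus=3), the mechanism Focus := max(Stress, Study) + 2 is discarded; Focus is fixed at 3.
Grade = max(Focus, Sleep) - 3  [with Focus=3, Sleep=0]  = 0
Without intervention: Stress = 2Sleep + 2Study + 6  [with Sleep=0, Study=-1]  = 4; Focus = max(Stress, Study) + 2  [with Stress=4, Study=-1]  = 6; Grade = max(Focus, Sleep) - 3  [with Focus=6, Sleep=0]  = 3.
Change = 0 − 3 = -3.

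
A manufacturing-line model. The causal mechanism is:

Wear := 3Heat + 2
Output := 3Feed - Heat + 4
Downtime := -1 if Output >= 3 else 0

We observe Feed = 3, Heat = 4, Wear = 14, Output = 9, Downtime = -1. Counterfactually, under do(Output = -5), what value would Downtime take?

Intervening sets Output = -5 and removes its equation (Output := 3Feed - Heat + 4).
Downtime = -1 if Output >= 3 else 0  [with Output=-5]  = 0

0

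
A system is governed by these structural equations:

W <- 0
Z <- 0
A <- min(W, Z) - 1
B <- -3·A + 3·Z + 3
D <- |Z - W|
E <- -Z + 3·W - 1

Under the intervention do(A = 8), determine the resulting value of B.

The intervention breaks the incoming arrows to A: A <- min(W, Z) - 1 no longer applies, and A = 8.
B = -3·A + 3·Z + 3  [with A=8, Z=0]  = -21

-21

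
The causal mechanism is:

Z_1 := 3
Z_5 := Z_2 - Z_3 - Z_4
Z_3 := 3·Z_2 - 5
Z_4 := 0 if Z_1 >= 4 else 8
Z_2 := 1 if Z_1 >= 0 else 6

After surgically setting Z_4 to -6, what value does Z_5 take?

Intervening sets Z_4 = -6 and removes its equation (Z_4 := 0 if Z_1 >= 4 else 8).
Z_2 = 1 if Z_1 >= 0 else 6  [with Z_1=3]  = 1
Z_3 = 3·Z_2 - 5  [with Z_2=1]  = -2
Z_5 = Z_2 - Z_3 - Z_4  [with Z_2=1, Z_3=-2, Z_4=-6]  = 9

9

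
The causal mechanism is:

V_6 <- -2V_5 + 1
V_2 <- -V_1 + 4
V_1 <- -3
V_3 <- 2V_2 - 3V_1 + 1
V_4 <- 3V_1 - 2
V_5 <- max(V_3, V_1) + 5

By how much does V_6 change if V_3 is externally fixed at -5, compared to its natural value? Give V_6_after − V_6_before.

The intervention breaks the incoming arrows to V_3: V_3 <- 2V_2 - 3V_1 + 1 no longer applies, and V_3 = -5.
V_5 = max(V_3, V_1) + 5  [with V_3=-5, V_1=-3]  = 2
V_6 = -2V_5 + 1  [with V_5=2]  = -3
Without intervention: V_2 = -V_1 + 4  [with V_1=-3]  = 7; V_3 = 2V_2 - 3V_1 + 1  [with V_2=7, V_1=-3]  = 24; V_5 = max(V_3, V_1) + 5  [with V_3=24, V_1=-3]  = 29; V_6 = -2V_5 + 1  [with V_5=29]  = -57.
Change = -3 − (-57) = 54.

54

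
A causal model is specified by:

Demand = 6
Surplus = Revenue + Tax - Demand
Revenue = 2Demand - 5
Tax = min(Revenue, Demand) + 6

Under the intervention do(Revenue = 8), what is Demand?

6

Under do(Revenue=8), the mechanism Revenue = 2Demand - 5 is discarded; Revenue is fixed at 8.
Demand is not downstream of the intervention, so its value is determined by the original equations.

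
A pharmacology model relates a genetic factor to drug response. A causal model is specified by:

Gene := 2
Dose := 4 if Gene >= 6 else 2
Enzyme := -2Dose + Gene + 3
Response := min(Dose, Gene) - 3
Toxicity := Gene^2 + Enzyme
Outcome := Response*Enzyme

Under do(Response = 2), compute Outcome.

2

Under do(Response=2), the mechanism Response := min(Dose, Gene) - 3 is discarded; Response is fixed at 2.
Dose = 4 if Gene >= 6 else 2  [with Gene=2]  = 2
Enzyme = -2Dose + Gene + 3  [with Dose=2, Gene=2]  = 1
Outcome = Response*Enzyme  [with Response=2, Enzyme=1]  = 2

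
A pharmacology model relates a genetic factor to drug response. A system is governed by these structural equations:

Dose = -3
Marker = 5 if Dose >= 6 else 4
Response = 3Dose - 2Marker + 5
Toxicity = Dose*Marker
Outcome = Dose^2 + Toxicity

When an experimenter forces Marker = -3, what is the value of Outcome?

do(Marker=-3) replaces the equation Marker = 5 if Dose >= 6 else 4 with the constant Marker = -3.
Toxicity = Dose*Marker  [with Dose=-3, Marker=-3]  = 9
Outcome = Dose^2 + Toxicity  [with Dose=-3, Toxicity=9]  = 18

18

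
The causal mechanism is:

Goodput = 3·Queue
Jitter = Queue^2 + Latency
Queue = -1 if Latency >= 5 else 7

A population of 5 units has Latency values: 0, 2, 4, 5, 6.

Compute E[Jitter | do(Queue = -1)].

4.4

The intervention sets Queue=-1 in all 5 units regardless of Latency. Recomputing Jitter per unit gives 1, 3, 5, 6, 7; average 4.4.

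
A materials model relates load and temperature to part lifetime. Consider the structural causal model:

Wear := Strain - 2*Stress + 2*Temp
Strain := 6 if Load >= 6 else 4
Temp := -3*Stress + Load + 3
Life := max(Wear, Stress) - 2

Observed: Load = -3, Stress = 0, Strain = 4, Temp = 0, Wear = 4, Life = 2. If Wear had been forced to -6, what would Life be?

The intervention breaks the incoming arrows to Wear: Wear := Strain - 2*Stress + 2*Temp no longer applies, and Wear = -6.
Life = max(Wear, Stress) - 2  [with Wear=-6, Stress=0]  = -2

-2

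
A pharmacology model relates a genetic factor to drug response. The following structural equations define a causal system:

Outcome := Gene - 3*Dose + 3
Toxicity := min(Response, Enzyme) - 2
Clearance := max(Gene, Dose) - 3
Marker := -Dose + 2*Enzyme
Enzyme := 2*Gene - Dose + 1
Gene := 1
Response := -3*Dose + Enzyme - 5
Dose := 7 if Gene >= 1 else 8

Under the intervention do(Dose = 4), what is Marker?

Under do(Dose=4), the mechanism Dose := 7 if Gene >= 1 else 8 is discarded; Dose is fixed at 4.
Enzyme = 2*Gene - Dose + 1  [with Gene=1, Dose=4]  = -1
Marker = -Dose + 2*Enzyme  [with Dose=4, Enzyme=-1]  = -6

-6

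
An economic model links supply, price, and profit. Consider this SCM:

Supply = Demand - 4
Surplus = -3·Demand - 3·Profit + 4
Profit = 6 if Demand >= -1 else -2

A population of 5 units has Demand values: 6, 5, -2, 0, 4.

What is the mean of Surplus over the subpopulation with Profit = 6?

Conditioning on Profit=6 selects the 4 unit(s) with Demand ∈ {6, 5, 0, 4}. Their Surplus values: -32, -29, -14, -26. Mean = -25.25.

-25.25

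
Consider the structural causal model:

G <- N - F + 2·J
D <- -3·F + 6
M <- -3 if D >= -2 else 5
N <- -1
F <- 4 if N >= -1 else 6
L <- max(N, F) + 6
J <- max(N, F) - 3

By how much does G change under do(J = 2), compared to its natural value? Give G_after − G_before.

2

Intervening sets J = 2 and removes its equation (J <- max(N, F) - 3).
F = 4 if N >= -1 else 6  [with N=-1]  = 4
G = N - F + 2·J  [with N=-1, F=4, J=2]  = -1
Without intervention: F = 4 if N >= -1 else 6  [with N=-1]  = 4; J = max(N, F) - 3  [with N=-1, F=4]  = 1; G = N - F + 2·J  [with N=-1, F=4, J=1]  = -3.
Change = -1 − (-3) = 2.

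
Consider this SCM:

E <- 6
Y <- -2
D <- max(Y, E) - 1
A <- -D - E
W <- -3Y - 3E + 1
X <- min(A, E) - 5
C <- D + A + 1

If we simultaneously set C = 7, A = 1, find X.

-4

Setting C = 7, A = 1 by intervention discards those variables' equations.
X = min(A, E) - 5  [with A=1, E=6]  = -4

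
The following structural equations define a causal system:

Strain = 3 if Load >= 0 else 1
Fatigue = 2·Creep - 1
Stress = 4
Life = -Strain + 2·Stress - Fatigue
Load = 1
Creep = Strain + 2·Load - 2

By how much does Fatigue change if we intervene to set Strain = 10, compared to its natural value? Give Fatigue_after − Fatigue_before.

do(Strain=10) replaces the equation Strain = 3 if Load >= 0 else 1 with the constant Strain = 10.
Creep = Strain + 2·Load - 2  [with Strain=10, Load=1]  = 10
Fatigue = 2·Creep - 1  [with Creep=10]  = 19
Without intervention: Strain = 3 if Load >= 0 else 1  [with Load=1]  = 3; Creep = Strain + 2·Load - 2  [with Strain=3, Load=1]  = 3; Fatigue = 2·Creep - 1  [with Creep=3]  = 5.
Change = 19 − 5 = 14.

14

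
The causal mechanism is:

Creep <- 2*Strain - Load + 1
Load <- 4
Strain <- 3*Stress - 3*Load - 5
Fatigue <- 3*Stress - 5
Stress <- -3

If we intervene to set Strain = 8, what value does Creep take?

The intervention breaks the incoming arrows to Strain: Strain <- 3*Stress - 3*Load - 5 no longer applies, and Strain = 8.
Creep = 2*Strain - Load + 1  [with Strain=8, Load=4]  = 13

13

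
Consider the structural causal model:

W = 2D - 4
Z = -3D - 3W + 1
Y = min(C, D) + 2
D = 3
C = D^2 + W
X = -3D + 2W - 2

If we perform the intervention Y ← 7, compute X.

do(Y=7) replaces the equation Y = min(C, D) + 2 with the constant Y = 7.
X is not downstream of the intervention, so its value is determined by the original equations.
W = 2D - 4  [with D=3]  = 2
X = -3D + 2W - 2  [with D=3, W=2]  = -7

-7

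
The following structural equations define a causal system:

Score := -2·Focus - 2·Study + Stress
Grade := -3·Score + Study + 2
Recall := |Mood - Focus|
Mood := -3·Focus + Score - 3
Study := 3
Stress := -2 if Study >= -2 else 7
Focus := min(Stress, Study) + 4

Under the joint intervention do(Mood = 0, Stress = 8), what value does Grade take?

Setting Mood = 0, Stress = 8 by intervention discards those variables' equations.
Focus = min(Stress, Study) + 4  [with Stress=8, Study=3]  = 7
Score = -2·Focus - 2·Study + Stress  [with Focus=7, Study=3, Stress=8]  = -12
Grade = -3·Score + Study + 2  [with Score=-12, Study=3]  = 41

41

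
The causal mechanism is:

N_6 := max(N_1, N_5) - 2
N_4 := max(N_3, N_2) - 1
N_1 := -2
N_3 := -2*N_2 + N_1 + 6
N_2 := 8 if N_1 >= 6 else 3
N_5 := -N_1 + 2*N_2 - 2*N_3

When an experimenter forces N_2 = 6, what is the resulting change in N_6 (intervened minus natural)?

Under do(N_2=6), the mechanism N_2 := 8 if N_1 >= 6 else 3 is discarded; N_2 is fixed at 6.
N_3 = -2*N_2 + N_1 + 6  [with N_2=6, N_1=-2]  = -8
N_5 = -N_1 + 2*N_2 - 2*N_3  [with N_1=-2, N_2=6, N_3=-8]  = 30
N_6 = max(N_1, N_5) - 2  [with N_1=-2, N_5=30]  = 28
Without intervention: N_2 = 8 if N_1 >= 6 else 3  [with N_1=-2]  = 3; N_3 = -2*N_2 + N_1 + 6  [with N_2=3, N_1=-2]  = -2; N_5 = -N_1 + 2*N_2 - 2*N_3  [with N_1=-2, N_2=3, N_3=-2]  = 12; N_6 = max(N_1, N_5) - 2  [with N_1=-2, N_5=12]  = 10.
Change = 28 − 10 = 18.

18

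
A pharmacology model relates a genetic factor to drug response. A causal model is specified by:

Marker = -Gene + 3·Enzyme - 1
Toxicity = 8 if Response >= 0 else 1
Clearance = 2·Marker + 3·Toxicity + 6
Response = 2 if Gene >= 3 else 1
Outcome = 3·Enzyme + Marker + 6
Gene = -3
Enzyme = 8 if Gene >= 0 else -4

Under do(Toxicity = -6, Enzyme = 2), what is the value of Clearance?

4

The joint intervention fixes Toxicity = -6, Enzyme = 2, removing each variable's own equation.
Marker = -Gene + 3·Enzyme - 1  [with Gene=-3, Enzyme=2]  = 8
Clearance = 2·Marker + 3·Toxicity + 6  [with Marker=8, Toxicity=-6]  = 4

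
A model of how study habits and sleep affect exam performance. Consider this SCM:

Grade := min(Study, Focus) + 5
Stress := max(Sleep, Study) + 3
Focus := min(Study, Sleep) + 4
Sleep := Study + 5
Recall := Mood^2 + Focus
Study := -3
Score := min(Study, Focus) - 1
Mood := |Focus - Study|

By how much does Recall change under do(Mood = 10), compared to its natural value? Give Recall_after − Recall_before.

Intervening sets Mood = 10 and removes its equation (Mood := |Focus - Study|).
Sleep = Study + 5  [with Study=-3]  = 2
Focus = min(Study, Sleep) + 4  [with Study=-3, Sleep=2]  = 1
Recall = Mood^2 + Focus  [with Mood=10, Focus=1]  = 101
Without intervention: Sleep = Study + 5  [with Study=-3]  = 2; Focus = min(Study, Sleep) + 4  [with Study=-3, Sleep=2]  = 1; Mood = |Focus - Study|  [with Focus=1, Study=-3]  = 4; Recall = Mood^2 + Focus  [with Mood=4, Focus=1]  = 17.
Change = 101 − 17 = 84.

84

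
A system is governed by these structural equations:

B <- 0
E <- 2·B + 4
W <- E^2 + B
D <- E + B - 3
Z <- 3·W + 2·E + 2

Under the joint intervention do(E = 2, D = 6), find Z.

Setting E = 2, D = 6 by intervention discards those variables' equations.
W = E^2 + B  [with E=2, B=0]  = 4
Z = 3·W + 2·E + 2  [with W=4, E=2]  = 18

18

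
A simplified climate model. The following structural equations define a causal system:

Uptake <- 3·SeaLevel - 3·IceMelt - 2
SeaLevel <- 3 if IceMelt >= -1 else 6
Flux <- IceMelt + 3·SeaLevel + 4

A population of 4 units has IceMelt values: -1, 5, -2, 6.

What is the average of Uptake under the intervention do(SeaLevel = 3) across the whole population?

1

Under do(SeaLevel=3), SeaLevel's equation is replaced by SeaLevel=3 for every unit. Per-unit Uptake: 10, -8, 13, -11. Mean = 1.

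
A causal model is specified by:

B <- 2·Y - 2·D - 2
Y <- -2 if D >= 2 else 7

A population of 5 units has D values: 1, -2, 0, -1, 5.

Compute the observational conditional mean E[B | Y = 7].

13

Conditioning on Y=7 selects the 4 unit(s) with D ∈ {1, -2, 0, -1}. Their B values: 10, 16, 12, 14. Mean = 13.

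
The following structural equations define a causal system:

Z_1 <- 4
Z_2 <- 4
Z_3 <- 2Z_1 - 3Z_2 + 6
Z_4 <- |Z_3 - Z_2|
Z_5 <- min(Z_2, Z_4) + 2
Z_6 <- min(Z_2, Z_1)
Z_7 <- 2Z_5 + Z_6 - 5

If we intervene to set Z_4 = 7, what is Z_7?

The intervention breaks the incoming arrows to Z_4: Z_4 <- |Z_3 - Z_2| no longer applies, and Z_4 = 7.
Z_5 = min(Z_2, Z_4) + 2  [with Z_2=4, Z_4=7]  = 6
Z_6 = min(Z_2, Z_1)  [with Z_2=4, Z_1=4]  = 4
Z_7 = 2Z_5 + Z_6 - 5  [with Z_5=6, Z_6=4]  = 11

11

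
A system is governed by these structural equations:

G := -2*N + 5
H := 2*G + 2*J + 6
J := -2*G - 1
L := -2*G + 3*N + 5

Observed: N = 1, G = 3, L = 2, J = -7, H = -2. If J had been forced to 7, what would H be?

Intervening sets J = 7 and removes its equation (J := -2*G - 1).
G = -2*N + 5  [with N=1]  = 3
H = 2*G + 2*J + 6  [with G=3, J=7]  = 26

26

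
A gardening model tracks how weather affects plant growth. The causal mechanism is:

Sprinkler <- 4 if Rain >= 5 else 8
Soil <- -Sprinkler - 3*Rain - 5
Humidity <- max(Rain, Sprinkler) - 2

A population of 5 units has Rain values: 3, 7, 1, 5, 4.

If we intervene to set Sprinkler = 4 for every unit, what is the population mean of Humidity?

Under do(Sprinkler=4), Sprinkler's equation is replaced by Sprinkler=4 for every unit. Per-unit Humidity: 2, 5, 2, 3, 2. Mean = 2.8.

2.8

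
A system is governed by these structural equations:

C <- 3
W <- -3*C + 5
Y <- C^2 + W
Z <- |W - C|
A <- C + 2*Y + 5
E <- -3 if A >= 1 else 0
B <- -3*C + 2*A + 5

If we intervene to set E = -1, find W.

do(E=-1) replaces the equation E <- -3 if A >= 1 else 0 with the constant E = -1.
W is not downstream of the intervention, so its value is determined by the original equations.
W = -3*C + 5  [with C=3]  = -4

-4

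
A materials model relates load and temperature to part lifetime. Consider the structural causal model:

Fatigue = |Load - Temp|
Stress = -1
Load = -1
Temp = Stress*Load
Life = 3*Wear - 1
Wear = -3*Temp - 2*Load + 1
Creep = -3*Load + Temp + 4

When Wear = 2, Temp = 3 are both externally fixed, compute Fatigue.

The joint intervention fixes Wear = 2, Temp = 3, removing each variable's own equation.
Fatigue = |Load - Temp|  [with Load=-1, Temp=3]  = 4

4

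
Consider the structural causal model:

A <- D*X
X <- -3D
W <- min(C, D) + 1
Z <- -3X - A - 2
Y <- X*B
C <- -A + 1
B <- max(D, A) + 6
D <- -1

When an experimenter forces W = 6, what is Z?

The intervention breaks the incoming arrows to W: W <- min(C, D) + 1 no longer applies, and W = 6.
Since Z is not a descendant of the intervened variable, it is unaffected.
X = -3D  [with D=-1]  = 3
A = D*X  [with D=-1, X=3]  = -3
Z = -3X - A - 2  [with X=3, A=-3]  = -8

-8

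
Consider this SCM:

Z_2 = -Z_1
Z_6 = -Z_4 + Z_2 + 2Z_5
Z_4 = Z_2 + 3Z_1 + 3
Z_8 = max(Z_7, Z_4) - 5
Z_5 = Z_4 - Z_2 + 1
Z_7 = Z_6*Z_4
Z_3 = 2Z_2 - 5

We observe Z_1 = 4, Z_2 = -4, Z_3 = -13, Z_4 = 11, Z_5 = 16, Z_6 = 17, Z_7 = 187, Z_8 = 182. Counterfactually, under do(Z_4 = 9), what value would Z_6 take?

Under do(Z_4=9), the mechanism Z_4 = Z_2 + 3Z_1 + 3 is discarded; Z_4 is fixed at 9.
Z_2 = -Z_1  [with Z_1=4]  = -4
Z_5 = Z_4 - Z_2 + 1  [with Z_4=9, Z_2=-4]  = 14
Z_6 = -Z_4 + Z_2 + 2Z_5  [with Z_4=9, Z_2=-4, Z_5=14]  = 15

15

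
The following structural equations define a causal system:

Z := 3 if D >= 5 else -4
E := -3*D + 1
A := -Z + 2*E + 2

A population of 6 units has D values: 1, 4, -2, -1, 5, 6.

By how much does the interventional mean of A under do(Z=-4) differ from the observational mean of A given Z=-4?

do(Z=-4) breaks Z's dependence on D. With Z=-4 fixed, A across the units is 2, -16, 20, 14, -22, -28, mean -5.
Observing Z=-4 restricts to units where Z's equation naturally yields -4: D ∈ {1, 4, -2, -1}. In that subpopulation A = 2, -16, 20, 14, mean 5.
Difference = -5 − 5 = -10.

-10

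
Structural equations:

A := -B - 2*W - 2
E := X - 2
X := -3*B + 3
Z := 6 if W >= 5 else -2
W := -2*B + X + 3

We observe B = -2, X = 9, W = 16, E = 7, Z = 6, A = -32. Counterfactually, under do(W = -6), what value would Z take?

-2

do(W=-6) replaces the equation W := -2*B + X + 3 with the constant W = -6.
Z = 6 if W >= 5 else -2  [with W=-6]  = -2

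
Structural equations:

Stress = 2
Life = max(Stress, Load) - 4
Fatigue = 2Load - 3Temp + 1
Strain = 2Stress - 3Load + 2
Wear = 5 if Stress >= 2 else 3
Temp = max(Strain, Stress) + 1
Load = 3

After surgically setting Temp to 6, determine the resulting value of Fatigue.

Under do(Temp=6), the mechanism Temp = max(Strain, Stress) + 1 is discarded; Temp is fixed at 6.
Fatigue = 2Load - 3Temp + 1  [with Load=3, Temp=6]  = -11

-11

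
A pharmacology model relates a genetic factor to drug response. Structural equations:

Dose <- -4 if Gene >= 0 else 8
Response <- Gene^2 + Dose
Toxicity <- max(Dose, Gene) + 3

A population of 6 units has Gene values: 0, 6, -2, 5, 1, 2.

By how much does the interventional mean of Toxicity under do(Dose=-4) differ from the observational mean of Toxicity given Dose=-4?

Every unit gets Dose=-4 under the intervention. Toxicity values become 3, 9, 1, 8, 4, 5; E[Toxicity|do(Dose=-4)] = 5.
Observing Dose=-4 restricts to units where Dose's equation naturally yields -4: Gene ∈ {0, 6, 5, 1, 2}. In that subpopulation Toxicity = 3, 9, 8, 4, 5, mean 5.8.
Difference = 5 − 5.8 = -0.8.

-0.8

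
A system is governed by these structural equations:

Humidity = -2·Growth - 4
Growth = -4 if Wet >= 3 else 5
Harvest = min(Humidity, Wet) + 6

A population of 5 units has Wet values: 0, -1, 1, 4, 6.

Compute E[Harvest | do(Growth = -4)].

7.6

do(Growth=-4) breaks Growth's dependence on Wet. With Growth=-4 fixed, Harvest across the units is 6, 5, 7, 10, 10, mean 7.6.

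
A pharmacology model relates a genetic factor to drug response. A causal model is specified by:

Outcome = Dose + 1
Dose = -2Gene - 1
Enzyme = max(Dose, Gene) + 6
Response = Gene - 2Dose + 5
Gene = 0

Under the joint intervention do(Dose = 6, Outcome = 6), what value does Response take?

The joint intervention fixes Dose = 6, Outcome = 6, removing each variable's own equation.
Response = Gene - 2Dose + 5  [with Gene=0, Dose=6]  = -7

-7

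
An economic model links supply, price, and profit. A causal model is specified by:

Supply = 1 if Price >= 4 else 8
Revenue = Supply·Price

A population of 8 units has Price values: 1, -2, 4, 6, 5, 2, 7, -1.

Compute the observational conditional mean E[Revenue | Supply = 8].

E[Revenue|Supply=8] averages over only the 4 units with Supply=8 (Price = 1, -2, 2, -1): Revenue = 8, -16, 16, -8, mean 0.

0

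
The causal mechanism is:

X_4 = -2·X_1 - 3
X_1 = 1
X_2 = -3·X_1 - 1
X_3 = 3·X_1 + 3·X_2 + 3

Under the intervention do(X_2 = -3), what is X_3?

The intervention breaks the incoming arrows to X_2: X_2 = -3·X_1 - 1 no longer applies, and X_2 = -3.
X_3 = 3·X_1 + 3·X_2 + 3  [with X_1=1, X_2=-3]  = -3

-3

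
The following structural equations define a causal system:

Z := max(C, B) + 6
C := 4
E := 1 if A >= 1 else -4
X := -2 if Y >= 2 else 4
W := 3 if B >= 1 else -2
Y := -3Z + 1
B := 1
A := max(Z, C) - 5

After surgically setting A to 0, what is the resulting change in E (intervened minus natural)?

The intervention breaks the incoming arrows to A: A := max(Z, C) - 5 no longer applies, and A = 0.
E = 1 if A >= 1 else -4  [with A=0]  = -4
Without intervention: Z = max(C, B) + 6  [with C=4, B=1]  = 10; A = max(Z, C) - 5  [with Z=10, C=4]  = 5; E = 1 if A >= 1 else -4  [with A=5]  = 1.
Change = -4 − 1 = -5.

-5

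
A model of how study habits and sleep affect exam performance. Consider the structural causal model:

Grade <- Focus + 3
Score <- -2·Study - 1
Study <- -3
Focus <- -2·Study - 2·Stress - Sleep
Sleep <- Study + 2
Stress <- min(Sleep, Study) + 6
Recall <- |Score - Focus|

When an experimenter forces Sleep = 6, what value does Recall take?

11

Under do(Sleep=6), the mechanism Sleep <- Study + 2 is discarded; Sleep is fixed at 6.
Stress = min(Sleep, Study) + 6  [with Sleep=6, Study=-3]  = 3
Focus = -2·Study - 2·Stress - Sleep  [with Study=-3, Stress=3, Sleep=6]  = -6
Score = -2·Study - 1  [with Study=-3]  = 5
Recall = |Score - Focus|  [with Score=5, Focus=-6]  = 11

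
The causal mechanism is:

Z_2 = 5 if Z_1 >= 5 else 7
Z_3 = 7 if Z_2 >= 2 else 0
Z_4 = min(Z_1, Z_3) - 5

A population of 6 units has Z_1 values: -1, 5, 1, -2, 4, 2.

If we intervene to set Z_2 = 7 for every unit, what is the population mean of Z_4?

Under do(Z_2=7), Z_2's equation is replaced by Z_2=7 for every unit. Per-unit Z_4: -6, 0, -4, -7, -1, -3. Mean = -3.5.

-3.5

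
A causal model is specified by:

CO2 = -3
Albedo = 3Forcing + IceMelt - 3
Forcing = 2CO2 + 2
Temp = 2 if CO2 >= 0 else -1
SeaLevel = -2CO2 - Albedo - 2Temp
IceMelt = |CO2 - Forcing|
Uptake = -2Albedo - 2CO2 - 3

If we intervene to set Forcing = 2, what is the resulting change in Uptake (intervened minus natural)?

Under do(Forcing=2), the mechanism Forcing = 2CO2 + 2 is discarded; Forcing is fixed at 2.
IceMelt = |CO2 - Forcing|  [with CO2=-3, Forcing=2]  = 5
Albedo = 3Forcing + IceMelt - 3  [with Forcing=2, IceMelt=5]  = 8
Uptake = -2Albedo - 2CO2 - 3  [with Albedo=8, CO2=-3]  = -13
Without intervention: Forcing = 2CO2 + 2  [with CO2=-3]  = -4; IceMelt = |CO2 - Forcing|  [with CO2=-3, Forcing=-4]  = 1; Albedo = 3Forcing + IceMelt - 3  [with Forcing=-4, IceMelt=1]  = -14; Uptake = -2Albedo - 2CO2 - 3  [with Albedo=-14, CO2=-3]  = 31.
Change = -13 − 31 = -44.

-44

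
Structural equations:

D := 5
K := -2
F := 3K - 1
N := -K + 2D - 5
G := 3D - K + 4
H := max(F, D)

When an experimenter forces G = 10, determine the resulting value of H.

5

The intervention breaks the incoming arrows to G: G := 3D - K + 4 no longer applies, and G = 10.
Since H is not a descendant of the intervened variable, it is unaffected.
F = 3K - 1  [with K=-2]  = -7
H = max(F, D)  [with F=-7, D=5]  = 5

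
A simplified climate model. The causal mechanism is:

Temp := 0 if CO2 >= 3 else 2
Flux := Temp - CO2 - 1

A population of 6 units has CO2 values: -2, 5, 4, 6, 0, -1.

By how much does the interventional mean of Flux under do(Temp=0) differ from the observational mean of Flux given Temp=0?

3

Under do(Temp=0), Temp's equation is replaced by Temp=0 for every unit. Per-unit Flux: 1, -6, -5, -7, -1, 0. Mean = -3.
Observing Temp=0 restricts to units where Temp's equation naturally yields 0: CO2 ∈ {5, 4, 6}. In that subpopulation Flux = -6, -5, -7, mean -6.
Difference = -3 − (-6) = 3.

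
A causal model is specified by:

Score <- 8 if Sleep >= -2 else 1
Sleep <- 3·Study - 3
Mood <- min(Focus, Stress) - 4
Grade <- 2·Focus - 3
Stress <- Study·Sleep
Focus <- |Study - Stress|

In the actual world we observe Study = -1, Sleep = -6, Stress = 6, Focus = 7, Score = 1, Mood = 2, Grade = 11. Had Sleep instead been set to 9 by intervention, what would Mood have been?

-13

Under do(Sleep=9), the mechanism Sleep <- 3·Study - 3 is discarded; Sleep is fixed at 9.
Stress = Study·Sleep  [with Study=-1, Sleep=9]  = -9
Focus = |Study - Stress|  [with Study=-1, Stress=-9]  = 8
Mood = min(Focus, Stress) - 4  [with Focus=8, Stress=-9]  = -13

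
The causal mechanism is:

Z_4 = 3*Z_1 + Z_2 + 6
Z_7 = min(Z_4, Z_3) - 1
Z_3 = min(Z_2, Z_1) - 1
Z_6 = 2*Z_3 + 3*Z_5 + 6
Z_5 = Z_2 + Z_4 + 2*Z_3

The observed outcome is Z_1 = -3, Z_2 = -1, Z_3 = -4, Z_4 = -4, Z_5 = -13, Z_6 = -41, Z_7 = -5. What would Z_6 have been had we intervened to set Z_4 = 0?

-29

Under do(Z_4=0), the mechanism Z_4 = 3*Z_1 + Z_2 + 6 is discarded; Z_4 is fixed at 0.
Z_3 = min(Z_2, Z_1) - 1  [with Z_2=-1, Z_1=-3]  = -4
Z_5 = Z_2 + Z_4 + 2*Z_3  [with Z_2=-1, Z_4=0, Z_3=-4]  = -9
Z_6 = 2*Z_3 + 3*Z_5 + 6  [with Z_3=-4, Z_5=-9]  = -29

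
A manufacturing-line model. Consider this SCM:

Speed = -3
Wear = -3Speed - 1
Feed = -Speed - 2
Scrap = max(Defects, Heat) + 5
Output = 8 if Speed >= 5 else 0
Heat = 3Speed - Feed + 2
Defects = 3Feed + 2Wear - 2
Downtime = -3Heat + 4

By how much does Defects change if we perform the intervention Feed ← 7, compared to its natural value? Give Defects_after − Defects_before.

18

do(Feed=7) replaces the equation Feed = -Speed - 2 with the constant Feed = 7.
Wear = -3Speed - 1  [with Speed=-3]  = 8
Defects = 3Feed + 2Wear - 2  [with Feed=7, Wear=8]  = 35
Without intervention: Feed = -Speed - 2  [with Speed=-3]  = 1; Wear = -3Speed - 1  [with Speed=-3]  = 8; Defects = 3Feed + 2Wear - 2  [with Feed=1, Wear=8]  = 17.
Change = 35 − 17 = 18.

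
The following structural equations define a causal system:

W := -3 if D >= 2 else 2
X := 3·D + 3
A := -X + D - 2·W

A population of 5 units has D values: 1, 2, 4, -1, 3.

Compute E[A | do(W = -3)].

The intervention sets W=-3 in all 5 units regardless of D. Recomputing A per unit gives 1, -1, -5, 5, -3; average -0.6.

-0.6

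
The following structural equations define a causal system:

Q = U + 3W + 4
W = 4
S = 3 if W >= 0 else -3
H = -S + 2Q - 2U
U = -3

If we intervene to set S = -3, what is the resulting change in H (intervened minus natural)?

6

do(S=-3) replaces the equation S = 3 if W >= 0 else -3 with the constant S = -3.
Q = U + 3W + 4  [with U=-3, W=4]  = 13
H = -S + 2Q - 2U  [with S=-3, Q=13, U=-3]  = 35
Without intervention: S = 3 if W >= 0 else -3  [with W=4]  = 3; Q = U + 3W + 4  [with U=-3, W=4]  = 13; H = -S + 2Q - 2U  [with S=3, Q=13, U=-3]  = 29.
Change = 35 − 29 = 6.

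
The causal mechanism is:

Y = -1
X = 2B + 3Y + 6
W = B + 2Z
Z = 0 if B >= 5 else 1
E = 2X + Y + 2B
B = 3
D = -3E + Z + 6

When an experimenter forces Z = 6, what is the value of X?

do(Z=6) replaces the equation Z = 0 if B >= 5 else 1 with the constant Z = 6.
X is not downstream of the intervention, so its value is determined by the original equations.
X = 2B + 3Y + 6  [with B=3, Y=-1]  = 9

9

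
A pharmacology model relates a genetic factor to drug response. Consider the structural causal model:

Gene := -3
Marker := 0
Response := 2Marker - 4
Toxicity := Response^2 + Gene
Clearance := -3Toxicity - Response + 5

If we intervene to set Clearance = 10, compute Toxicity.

The intervention breaks the incoming arrows to Clearance: Clearance := -3Toxicity - Response + 5 no longer applies, and Clearance = 10.
Since Toxicity is not a descendant of the intervened variable, it is unaffected.
Response = 2Marker - 4  [with Marker=0]  = -4
Toxicity = Response^2 + Gene  [with Response=-4, Gene=-3]  = 13

13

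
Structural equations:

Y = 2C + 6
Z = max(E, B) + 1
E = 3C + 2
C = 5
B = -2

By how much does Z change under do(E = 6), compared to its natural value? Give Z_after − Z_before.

-11

Intervening sets E = 6 and removes its equation (E = 3C + 2).
Z = max(E, B) + 1  [with E=6, B=-2]  = 7
Without intervention: E = 3C + 2  [with C=5]  = 17; Z = max(E, B) + 1  [with E=17, B=-2]  = 18.
Change = 7 − 18 = -11.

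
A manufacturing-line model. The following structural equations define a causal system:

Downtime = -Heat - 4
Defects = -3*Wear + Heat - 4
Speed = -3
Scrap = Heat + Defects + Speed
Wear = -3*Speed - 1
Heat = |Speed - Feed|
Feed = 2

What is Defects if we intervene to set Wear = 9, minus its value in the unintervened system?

-3

Intervening sets Wear = 9 and removes its equation (Wear = -3*Speed - 1).
Heat = |Speed - Feed|  [with Speed=-3, Feed=2]  = 5
Defects = -3*Wear + Heat - 4  [with Wear=9, Heat=5]  = -26
Without intervention: Heat = |Speed - Feed|  [with Speed=-3, Feed=2]  = 5; Wear = -3*Speed - 1  [with Speed=-3]  = 8; Defects = -3*Wear + Heat - 4  [with Wear=8, Heat=5]  = -23.
Change = -26 − (-23) = -3.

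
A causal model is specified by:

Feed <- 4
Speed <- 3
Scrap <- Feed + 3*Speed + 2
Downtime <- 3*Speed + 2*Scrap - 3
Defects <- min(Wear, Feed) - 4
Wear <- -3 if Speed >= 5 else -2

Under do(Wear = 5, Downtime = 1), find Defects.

Setting Wear = 5, Downtime = 1 by intervention discards those variables' equations.
Defects = min(Wear, Feed) - 4  [with Wear=5, Feed=4]  = 0

0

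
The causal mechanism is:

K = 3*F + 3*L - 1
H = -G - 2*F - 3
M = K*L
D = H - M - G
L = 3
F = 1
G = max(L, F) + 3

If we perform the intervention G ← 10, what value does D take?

The intervention breaks the incoming arrows to G: G = max(L, F) + 3 no longer applies, and G = 10.
K = 3*F + 3*L - 1  [with F=1, L=3]  = 11
H = -G - 2*F - 3  [with G=10, F=1]  = -15
M = K*L  [with K=11, L=3]  = 33
D = H - M - G  [with H=-15, M=33, G=10]  = -58

-58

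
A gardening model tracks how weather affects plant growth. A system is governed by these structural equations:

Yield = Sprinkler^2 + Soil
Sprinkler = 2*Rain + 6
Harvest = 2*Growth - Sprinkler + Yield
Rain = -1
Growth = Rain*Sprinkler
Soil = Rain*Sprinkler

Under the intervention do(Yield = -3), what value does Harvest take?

The intervention breaks the incoming arrows to Yield: Yield = Sprinkler^2 + Soil no longer applies, and Yield = -3.
Sprinkler = 2*Rain + 6  [with Rain=-1]  = 4
Growth = Rain*Sprinkler  [with Rain=-1, Sprinkler=4]  = -4
Harvest = 2*Growth - Sprinkler + Yield  [with Growth=-4, Sprinkler=4, Yield=-3]  = -15

-15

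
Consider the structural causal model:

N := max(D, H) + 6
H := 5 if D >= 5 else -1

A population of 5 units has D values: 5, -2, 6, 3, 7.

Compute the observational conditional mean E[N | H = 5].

12

E[N|H=5] averages over only the 3 units with H=5 (D = 5, 6, 7): N = 11, 12, 13, mean 12.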